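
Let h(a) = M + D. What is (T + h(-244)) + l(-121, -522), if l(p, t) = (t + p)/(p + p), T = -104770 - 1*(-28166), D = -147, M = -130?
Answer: -18604559/242 ≈ -76878.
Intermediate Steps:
T = -76604 (T = -104770 + 28166 = -76604)
l(p, t) = (p + t)/(2*p) (l(p, t) = (p + t)/((2*p)) = (p + t)*(1/(2*p)) = (p + t)/(2*p))
h(a) = -277 (h(a) = -130 - 147 = -277)
(T + h(-244)) + l(-121, -522) = (-76604 - 277) + (½)*(-121 - 522)/(-121) = -76881 + (½)*(-1/121)*(-643) = -76881 + 643/242 = -18604559/242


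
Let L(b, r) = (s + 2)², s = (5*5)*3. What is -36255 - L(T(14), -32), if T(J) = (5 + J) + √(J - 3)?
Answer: -42184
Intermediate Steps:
T(J) = 5 + J + √(-3 + J) (T(J) = (5 + J) + √(-3 + J) = 5 + J + √(-3 + J))
s = 75 (s = 25*3 = 75)
L(b, r) = 5929 (L(b, r) = (75 + 2)² = 77² = 5929)
-36255 - L(T(14), -32) = -36255 - 1*5929 = -36255 - 5929 = -42184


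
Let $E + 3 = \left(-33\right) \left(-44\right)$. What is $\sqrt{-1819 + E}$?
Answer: $i \sqrt{370} \approx 19.235 i$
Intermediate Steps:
$E = 1449$ ($E = -3 - -1452 = -3 + 1452 = 1449$)
$\sqrt{-1819 + E} = \sqrt{-1819 + 1449} = \sqrt{-370} = i \sqrt{370}$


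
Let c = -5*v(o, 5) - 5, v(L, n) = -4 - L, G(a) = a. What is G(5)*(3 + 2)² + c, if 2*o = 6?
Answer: 155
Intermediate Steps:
o = 3 (o = (½)*6 = 3)
c = 30 (c = -5*(-4 - 1*3) - 5 = -5*(-4 - 3) - 5 = -5*(-7) - 5 = 35 - 5 = 30)
G(5)*(3 + 2)² + c = 5*(3 + 2)² + 30 = 5*5² + 30 = 5*25 + 30 = 125 + 30 = 155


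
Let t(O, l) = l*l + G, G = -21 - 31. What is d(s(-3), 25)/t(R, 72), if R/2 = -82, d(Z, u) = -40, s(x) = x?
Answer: -10/1283 ≈ -0.0077942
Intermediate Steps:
G = -52
R = -164 (R = 2*(-82) = -164)
t(O, l) = -52 + l² (t(O, l) = l*l - 52 = l² - 52 = -52 + l²)
d(s(-3), 25)/t(R, 72) = -40/(-52 + 72²) = -40/(-52 + 5184) = -40/5132 = -40*1/5132 = -10/1283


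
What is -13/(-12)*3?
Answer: 13/4 ≈ 3.2500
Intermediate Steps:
-13/(-12)*3 = -13*(-1/12)*3 = (13/12)*3 = 13/4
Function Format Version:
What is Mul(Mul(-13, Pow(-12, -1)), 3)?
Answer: Rational(13, 4) ≈ 3.2500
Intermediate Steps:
Mul(Mul(-13, Pow(-12, -1)), 3) = Mul(Mul(-13, Rational(-1, 12)), 3) = Mul(Rational(13, 12), 3) = Rational(13, 4)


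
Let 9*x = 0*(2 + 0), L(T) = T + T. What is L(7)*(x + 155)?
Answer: 2170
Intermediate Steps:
L(T) = 2*T
x = 0 (x = (0*(2 + 0))/9 = (0*2)/9 = (1/9)*0 = 0)
L(7)*(x + 155) = (2*7)*(0 + 155) = 14*155 = 2170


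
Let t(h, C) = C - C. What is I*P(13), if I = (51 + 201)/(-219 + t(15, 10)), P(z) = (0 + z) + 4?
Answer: -1428/73 ≈ -19.562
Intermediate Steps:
t(h, C) = 0
P(z) = 4 + z (P(z) = z + 4 = 4 + z)
I = -84/73 (I = (51 + 201)/(-219 + 0) = 252/(-219) = 252*(-1/219) = -84/73 ≈ -1.1507)
I*P(13) = -84*(4 + 13)/73 = -84/73*17 = -1428/73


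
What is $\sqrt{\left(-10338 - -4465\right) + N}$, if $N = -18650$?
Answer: $i \sqrt{24523} \approx 156.6 i$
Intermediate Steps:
$\sqrt{\left(-10338 - -4465\right) + N} = \sqrt{\left(-10338 - -4465\right) - 18650} = \sqrt{\left(-10338 + 4465\right) - 18650} = \sqrt{-5873 - 18650} = \sqrt{-24523} = i \sqrt{24523}$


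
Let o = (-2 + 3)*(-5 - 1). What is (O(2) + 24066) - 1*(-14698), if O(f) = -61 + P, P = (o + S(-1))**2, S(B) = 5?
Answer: 38704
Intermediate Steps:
o = -6 (o = 1*(-6) = -6)
P = 1 (P = (-6 + 5)**2 = (-1)**2 = 1)
O(f) = -60 (O(f) = -61 + 1 = -60)
(O(2) + 24066) - 1*(-14698) = (-60 + 24066) - 1*(-14698) = 24006 + 14698 = 38704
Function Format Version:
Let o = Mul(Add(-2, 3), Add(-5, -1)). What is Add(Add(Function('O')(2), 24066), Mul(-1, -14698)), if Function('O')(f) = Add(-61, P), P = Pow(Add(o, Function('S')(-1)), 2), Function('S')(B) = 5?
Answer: 38704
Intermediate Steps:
o = -6 (o = Mul(1, -6) = -6)
P = 1 (P = Pow(Add(-6, 5), 2) = Pow(-1, 2) = 1)
Function('O')(f) = -60 (Function('O')(f) = Add(-61, 1) = -60)
Add(Add(Function('O')(2), 24066), Mul(-1, -14698)) = Add(Add(-60, 24066), Mul(-1, -14698)) = Add(24006, 14698) = 38704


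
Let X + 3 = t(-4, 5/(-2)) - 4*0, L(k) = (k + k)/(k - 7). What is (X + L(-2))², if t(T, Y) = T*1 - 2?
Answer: 5929/81 ≈ 73.198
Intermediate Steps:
t(T, Y) = -2 + T (t(T, Y) = T - 2 = -2 + T)
L(k) = 2*k/(-7 + k) (L(k) = (2*k)/(-7 + k) = 2*k/(-7 + k))
X = -9 (X = -3 + ((-2 - 4) - 4*0) = -3 + (-6 + 0) = -3 - 6 = -9)
(X + L(-2))² = (-9 + 2*(-2)/(-7 - 2))² = (-9 + 2*(-2)/(-9))² = (-9 + 2*(-2)*(-⅑))² = (-9 + 4/9)² = (-77/9)² = 5929/81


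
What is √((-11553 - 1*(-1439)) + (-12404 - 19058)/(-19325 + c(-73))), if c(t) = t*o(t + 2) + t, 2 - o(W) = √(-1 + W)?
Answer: √((98818277 - 2214966*I*√2)/(-9772 + 219*I*√2)) ≈ 0.0003 + 100.56*I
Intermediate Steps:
o(W) = 2 - √(-1 + W)
c(t) = t + t*(2 - √(1 + t)) (c(t) = t*(2 - √(-1 + (t + 2))) + t = t*(2 - √(-1 + (2 + t))) + t = t*(2 - √(1 + t)) + t = t + t*(2 - √(1 + t)))
√((-11553 - 1*(-1439)) + (-12404 - 19058)/(-19325 + c(-73))) = √((-11553 - 1*(-1439)) + (-12404 - 19058)/(-19325 - 73*(3 - √(1 - 73)))) = √((-11553 + 1439) - 31462/(-19325 - 73*(3 - √(-72)))) = √(-10114 - 31462/(-19325 - 73*(3 - 6*I*√2))) = √(-10114 - 31462/(-19325 + (-219 + 438*I*√2))) = √(-10114 - 31462/(-19544 + 438*I*√2))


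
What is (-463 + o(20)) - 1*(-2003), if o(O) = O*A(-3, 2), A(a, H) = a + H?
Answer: 1520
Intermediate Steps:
A(a, H) = H + a
o(O) = -O (o(O) = O*(2 - 3) = O*(-1) = -O)
(-463 + o(20)) - 1*(-2003) = (-463 - 1*20) - 1*(-2003) = (-463 - 20) + 2003 = -483 + 2003 = 1520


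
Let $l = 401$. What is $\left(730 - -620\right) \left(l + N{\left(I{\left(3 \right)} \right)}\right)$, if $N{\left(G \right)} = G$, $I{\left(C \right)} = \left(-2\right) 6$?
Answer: $525150$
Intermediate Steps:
$I{\left(C \right)} = -12$
$\left(730 - -620\right) \left(l + N{\left(I{\left(3 \right)} \right)}\right) = \left(730 - -620\right) \left(401 - 12\right) = \left(730 + 620\right) 389 = 1350 \cdot 389 = 525150$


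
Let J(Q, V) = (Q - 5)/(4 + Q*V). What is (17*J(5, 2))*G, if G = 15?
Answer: 0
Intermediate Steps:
J(Q, V) = (-5 + Q)/(4 + Q*V)
(17*J(5, 2))*G = (17*((-5 + 5)/(4 + 5*2)))*15 = (17*(0/(4 + 10)))*15 = (17*(0/14))*15 = (17*((1/14)*0))*15 = (17*0)*15 = 0*15 = 0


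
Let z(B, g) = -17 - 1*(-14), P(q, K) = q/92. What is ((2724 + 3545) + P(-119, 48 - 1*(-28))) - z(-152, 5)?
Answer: 576905/92 ≈ 6270.7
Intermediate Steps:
P(q, K) = q/92 (P(q, K) = q*(1/92) = q/92)
z(B, g) = -3 (z(B, g) = -17 + 14 = -3)
((2724 + 3545) + P(-119, 48 - 1*(-28))) - z(-152, 5) = ((2724 + 3545) + (1/92)*(-119)) - 1*(-3) = (6269 - 119/92) + 3 = 576629/92 + 3 = 576905/92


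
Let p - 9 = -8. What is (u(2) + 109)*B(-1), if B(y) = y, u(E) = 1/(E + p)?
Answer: -328/3 ≈ -109.33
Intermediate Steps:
p = 1 (p = 9 - 8 = 1)
u(E) = 1/(1 + E) (u(E) = 1/(E + 1) = 1/(1 + E))
(u(2) + 109)*B(-1) = (1/(1 + 2) + 109)*(-1) = (1/3 + 109)*(-1) = (⅓ + 109)*(-1) = (328/3)*(-1) = -328/3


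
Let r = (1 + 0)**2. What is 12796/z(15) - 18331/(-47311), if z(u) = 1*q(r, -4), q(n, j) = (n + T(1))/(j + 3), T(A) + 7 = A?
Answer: 26325357/10285 ≈ 2559.6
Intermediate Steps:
r = 1 (r = 1**2 = 1)
T(A) = -7 + A
q(n, j) = (-6 + n)/(3 + j) (q(n, j) = (n + (-7 + 1))/(j + 3) = (n - 6)/(3 + j) = (-6 + n)/(3 + j))
z(u) = 5 (z(u) = 1*((-6 + 1)/(3 - 4)) = 1*(-5/(-1)) = 1*(-1*(-5)) = 1*5 = 5)
12796/z(15) - 18331/(-47311) = 12796/5 - 18331/(-47311) = 12796*(1/5) - 18331*(-1/47311) = 12796/5 + 797/2057 = 26325357/10285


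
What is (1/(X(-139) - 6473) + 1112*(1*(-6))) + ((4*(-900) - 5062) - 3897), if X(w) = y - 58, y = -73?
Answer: -127001525/6604 ≈ -19231.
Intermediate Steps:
X(w) = -131 (X(w) = -73 - 58 = -131)
(1/(X(-139) - 6473) + 1112*(1*(-6))) + ((4*(-900) - 5062) - 3897) = (1/(-131 - 6473) + 1112*(1*(-6))) + ((4*(-900) - 5062) - 3897) = (1/(-6604) + 1112*(-6)) + ((-3600 - 5062) - 3897) = (-1/6604 - 6672) + (-8662 - 3897) = -44061889/6604 - 12559 = -127001525/6604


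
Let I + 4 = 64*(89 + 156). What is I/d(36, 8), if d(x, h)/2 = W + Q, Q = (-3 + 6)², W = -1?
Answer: 3919/4 ≈ 979.75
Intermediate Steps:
Q = 9 (Q = 3² = 9)
I = 15676 (I = -4 + 64*(89 + 156) = -4 + 64*245 = -4 + 15680 = 15676)
d(x, h) = 16 (d(x, h) = 2*(-1 + 9) = 2*8 = 16)
I/d(36, 8) = 15676/16 = 15676*(1/16) = 3919/4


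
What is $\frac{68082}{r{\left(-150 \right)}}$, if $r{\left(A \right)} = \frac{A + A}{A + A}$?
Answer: $68082$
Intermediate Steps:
$r{\left(A \right)} = 1$ ($r{\left(A \right)} = \frac{2 A}{2 A} = 2 A \frac{1}{2 A} = 1$)
$\frac{68082}{r{\left(-150 \right)}} = \frac{68082}{1} = 68082 \cdot 1 = 68082$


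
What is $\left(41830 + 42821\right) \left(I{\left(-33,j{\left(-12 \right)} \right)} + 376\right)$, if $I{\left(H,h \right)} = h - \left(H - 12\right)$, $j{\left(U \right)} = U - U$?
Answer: $35638071$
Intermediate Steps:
$j{\left(U \right)} = 0$
$I{\left(H,h \right)} = 12 + h - H$ ($I{\left(H,h \right)} = h - \left(-12 + H\right) = 12 + h - H$)
$\left(41830 + 42821\right) \left(I{\left(-33,j{\left(-12 \right)} \right)} + 376\right) = \left(41830 + 42821\right) \left(\left(12 + 0 - -33\right) + 376\right) = 84651 \left(\left(12 + 0 + 33\right) + 376\right) = 84651 \left(45 + 376\right) = 84651 \cdot 421 = 35638071$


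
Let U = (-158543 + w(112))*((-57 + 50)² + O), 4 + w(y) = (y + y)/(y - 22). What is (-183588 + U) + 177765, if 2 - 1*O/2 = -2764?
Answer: -39817923278/45 ≈ -8.8484e+8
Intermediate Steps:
O = 5532 (O = 4 - 2*(-2764) = 4 + 5528 = 5532)
w(y) = -4 + 2*y/(-22 + y) (w(y) = -4 + (y + y)/(y - 22) = -4 + (2*y)/(-22 + y) = -4 + 2*y/(-22 + y))
U = -39817661243/45 (U = (-158543 + 2*(44 - 1*112)/(-22 + 112))*((-57 + 50)² + 5532) = (-158543 + 2*(44 - 112)/90)*((-7)² + 5532) = (-158543 + 2*(1/90)*(-68))*(49 + 5532) = (-158543 - 68/45)*5581 = -7134503/45*5581 = -39817661243/45 ≈ -8.8484e+8)
(-183588 + U) + 177765 = (-183588 - 39817661243/45) + 177765 = -39825922703/45 + 177765 = -39817923278/45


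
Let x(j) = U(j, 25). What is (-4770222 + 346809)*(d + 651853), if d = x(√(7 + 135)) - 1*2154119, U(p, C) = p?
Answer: 6645142953858 - 4423413*√142 ≈ 6.6451e+12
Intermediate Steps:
x(j) = j
d = -2154119 + √142 (d = √(7 + 135) - 1*2154119 = √142 - 2154119 = -2154119 + √142 ≈ -2.1541e+6)
(-4770222 + 346809)*(d + 651853) = (-4770222 + 346809)*((-2154119 + √142) + 651853) = -4423413*(-1502266 + √142) = 6645142953858 - 4423413*√142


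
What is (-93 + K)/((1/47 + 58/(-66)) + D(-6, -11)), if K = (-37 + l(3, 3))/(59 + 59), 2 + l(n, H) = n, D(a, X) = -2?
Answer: 8538255/261488 ≈ 32.653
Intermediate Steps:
l(n, H) = -2 + n
K = -18/59 (K = (-37 + (-2 + 3))/(59 + 59) = (-37 + 1)/118 = -36*1/118 = -18/59 ≈ -0.30508)
(-93 + K)/((1/47 + 58/(-66)) + D(-6, -11)) = (-93 - 18/59)/((1/47 + 58/(-66)) - 2) = -5505/59/((1*(1/47) + 58*(-1/66)) - 2) = -5505/59/((1/47 - 29/33) - 2) = -5505/59/(-1330/1551 - 2) = -5505/59/(-4432/1551) = -1551/4432*(-5505/59) = 8538255/261488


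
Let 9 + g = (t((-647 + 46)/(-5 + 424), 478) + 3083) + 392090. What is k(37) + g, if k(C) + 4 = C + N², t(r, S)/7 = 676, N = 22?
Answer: 400413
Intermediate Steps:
t(r, S) = 4732 (t(r, S) = 7*676 = 4732)
k(C) = 480 + C (k(C) = -4 + (C + 22²) = -4 + (C + 484) = -4 + (484 + C) = 480 + C)
g = 399896 (g = -9 + ((4732 + 3083) + 392090) = -9 + (7815 + 392090) = -9 + 399905 = 399896)
k(37) + g = (480 + 37) + 399896 = 517 + 399896 = 400413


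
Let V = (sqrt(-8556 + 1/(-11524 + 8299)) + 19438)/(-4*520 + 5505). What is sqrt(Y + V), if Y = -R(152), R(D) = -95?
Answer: sqrt(19652763480525 + 88365*I*sqrt(3559510029))/441825 ≈ 10.034 + 0.0013458*I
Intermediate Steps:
Y = 95 (Y = -1*(-95) = 95)
V = 19438/3425 + I*sqrt(3559510029)/2209125 (V = (sqrt(-8556 + 1/(-3225)) + 19438)/(-2080 + 5505) = (sqrt(-8556 - 1/3225) + 19438)/3425 = (sqrt(-27593101/3225) + 19438)*(1/3425) = (I*sqrt(3559510029)/645 + 19438)*(1/3425) = (19438 + I*sqrt(3559510029)/645)*(1/3425) = 19438/3425 + I*sqrt(3559510029)/2209125 ≈ 5.6753 + 0.027007*I)
sqrt(Y + V) = sqrt(95 + (19438/3425 + I*sqrt(3559510029)/2209125)) = sqrt(344813/3425 + I*sqrt(3559510029)/2209125)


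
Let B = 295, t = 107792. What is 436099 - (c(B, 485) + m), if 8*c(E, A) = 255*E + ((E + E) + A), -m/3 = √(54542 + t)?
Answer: 853123/2 + 3*√162334 ≈ 4.2777e+5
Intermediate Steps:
m = -3*√162334 (m = -3*√(54542 + 107792) = -3*√162334 ≈ -1208.7)
c(E, A) = A/8 + 257*E/8 (c(E, A) = (255*E + ((E + E) + A))/8 = (255*E + (2*E + A))/8 = (255*E + (A + 2*E))/8 = (A + 257*E)/8 = A/8 + 257*E/8)
436099 - (c(B, 485) + m) = 436099 - (((⅛)*485 + (257/8)*295) - 3*√162334) = 436099 - ((485/8 + 75815/8) - 3*√162334) = 436099 - (19075/2 - 3*√162334) = 436099 + (-19075/2 + 3*√162334) = 853123/2 + 3*√162334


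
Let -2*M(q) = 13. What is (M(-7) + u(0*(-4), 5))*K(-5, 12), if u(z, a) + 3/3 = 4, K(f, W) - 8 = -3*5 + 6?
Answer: 7/2 ≈ 3.5000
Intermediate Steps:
M(q) = -13/2 (M(q) = -½*13 = -13/2)
K(f, W) = -1 (K(f, W) = 8 + (-3*5 + 6) = 8 + (-15 + 6) = 8 - 9 = -1)
u(z, a) = 3 (u(z, a) = -1 + 4 = 3)
(M(-7) + u(0*(-4), 5))*K(-5, 12) = (-13/2 + 3)*(-1) = -7/2*(-1) = 7/2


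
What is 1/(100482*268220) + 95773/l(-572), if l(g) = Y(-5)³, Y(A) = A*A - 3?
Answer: 161325320926723/17936078197620 ≈ 8.9945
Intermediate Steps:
Y(A) = -3 + A² (Y(A) = A² - 3 = -3 + A²)
l(g) = 10648 (l(g) = (-3 + (-5)²)³ = (-3 + 25)³ = 22³ = 10648)
1/(100482*268220) + 95773/l(-572) = 1/(100482*268220) + 95773/10648 = (1/100482)*(1/268220) + 95773*(1/10648) = 1/26951282040 + 95773/10648 = 161325320926723/17936078197620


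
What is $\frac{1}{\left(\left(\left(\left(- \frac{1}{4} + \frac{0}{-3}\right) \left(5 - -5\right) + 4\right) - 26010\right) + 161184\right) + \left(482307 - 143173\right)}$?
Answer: $\frac{2}{948619} \approx 2.1083 \cdot 10^{-6}$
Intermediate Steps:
$\frac{1}{\left(\left(\left(\left(- \frac{1}{4} + \frac{0}{-3}\right) \left(5 - -5\right) + 4\right) - 26010\right) + 161184\right) + \left(482307 - 143173\right)} = \frac{1}{\left(\left(\left(\left(\left(-1\right) \frac{1}{4} + 0 \left(- \frac{1}{3}\right)\right) \left(5 + 5\right) + 4\right) - 26010\right) + 161184\right) + \left(482307 - 143173\right)} = \frac{1}{\left(\left(\left(\left(- \frac{1}{4} + 0\right) 10 + 4\right) - 26010\right) + 161184\right) + 339134} = \frac{1}{\left(\left(\left(\left(- \frac{1}{4}\right) 10 + 4\right) - 26010\right) + 161184\right) + 339134} = \frac{1}{\left(\left(\left(- \frac{5}{2} + 4\right) - 26010\right) + 161184\right) + 339134} = \frac{1}{\left(\left(\frac{3}{2} - 26010\right) + 161184\right) + 339134} = \frac{1}{\left(- \frac{52017}{2} + 161184\right) + 339134} = \frac{1}{\frac{270351}{2} + 339134} = \frac{1}{\frac{948619}{2}} = \frac{2}{948619}$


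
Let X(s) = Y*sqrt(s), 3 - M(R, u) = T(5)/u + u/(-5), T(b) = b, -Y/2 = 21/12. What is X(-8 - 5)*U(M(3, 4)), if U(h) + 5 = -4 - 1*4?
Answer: 91*I*sqrt(13)/2 ≈ 164.05*I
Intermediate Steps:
Y = -7/2 (Y = -42/12 = -2*7/4 = -7/2 ≈ -3.5000)
M(R, u) = 3 - 5/u + u/5 (M(R, u) = 3 - (5/u + u/(-5)) = 3 - (5/u + u*(-1/5)) = 3 - (5/u - u/5) = 3 + (-5/u + u/5) = 3 - 5/u + u/5)
X(s) = -7*sqrt(s)/2
U(h) = -13 (U(h) = -5 + (-4 - 1*4) = -5 + (-4 - 4) = -5 - 8 = -13)
X(-8 - 5)*U(M(3, 4)) = -7*sqrt(-8 - 5)/2*(-13) = -7*I*sqrt(13)/2*(-13) = 91*I*sqrt(13)/2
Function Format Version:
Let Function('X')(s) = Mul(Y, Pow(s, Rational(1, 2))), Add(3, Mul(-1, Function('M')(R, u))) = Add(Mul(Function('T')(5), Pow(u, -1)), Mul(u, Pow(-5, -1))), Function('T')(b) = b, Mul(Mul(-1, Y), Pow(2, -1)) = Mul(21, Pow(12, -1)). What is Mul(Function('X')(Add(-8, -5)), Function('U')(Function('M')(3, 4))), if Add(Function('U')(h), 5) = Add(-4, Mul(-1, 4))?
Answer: Mul(Rational(91, 2), I, Pow(13, Rational(1, 2))) ≈ Mul(164.05, I)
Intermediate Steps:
Y = Rational(-7, 2) (Y = Mul(-2, Mul(21, Pow(12, -1))) = Mul(-2, Mul(21, Rational(1, 12))) = Mul(-2, Rational(7, 4)) = Rational(-7, 2) ≈ -3.5000)
Function('M')(R, u) = Add(3, Mul(-5, Pow(u, -1)), Mul(Rational(1, 5), u)) (Function('M')(R, u) = Add(3, Mul(-1, Add(Mul(5, Pow(u, -1)), Mul(u, Pow(-5, -1))))) = Add(3, Mul(-1, Add(Mul(5, Pow(u, -1)), Mul(u, Rational(-1, 5))))) = Add(3, Mul(-1, Add(Mul(5, Pow(u, -1)), Mul(Rational(-1, 5), u)))) = Add(3, Add(Mul(-5, Pow(u, -1)), Mul(Rational(1, 5), u))) = Add(3, Mul(-5, Pow(u, -1)), Mul(Rational(1, 5), u)))
Function('X')(s) = Mul(Rational(-7, 2), Pow(s, Rational(1, 2)))
Function('U')(h) = -13 (Function('U')(h) = Add(-5, Add(-4, Mul(-1, 4))) = Add(-5, Add(-4, -4)) = Add(-5, -8) = -13)
Mul(Function('X')(Add(-8, -5)), Function('U')(Function('M')(3, 4))) = Mul(Mul(Rational(-7, 2), Pow(Add(-8, -5), Rational(1, 2))), -13) = Mul(Mul(Rational(-7, 2), Pow(-13, Rational(1, 2))), -13) = Mul(Mul(Rational(-7, 2), Mul(I, Pow(13, Rational(1, 2)))), -13) = Mul(Mul(Rational(-7, 2), I, Pow(13, Rational(1, 2))), -13) = Mul(Rational(91, 2), I, Pow(13, Rational(1, 2)))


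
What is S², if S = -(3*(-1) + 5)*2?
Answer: 16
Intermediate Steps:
S = -4 (S = -(-3 + 5)*2 = -2*2 = -1*4 = -4)
S² = (-4)² = 16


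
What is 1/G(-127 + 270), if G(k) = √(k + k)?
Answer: √286/286 ≈ 0.059131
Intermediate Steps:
G(k) = √2*√k (G(k) = √(2*k) = √2*√k)
1/G(-127 + 270) = 1/(√2*√(-127 + 270)) = 1/(√2*√143) = 1/(√286) = √286/286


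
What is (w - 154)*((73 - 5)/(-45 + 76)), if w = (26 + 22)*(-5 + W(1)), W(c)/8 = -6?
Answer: -183464/31 ≈ -5918.2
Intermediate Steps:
W(c) = -48 (W(c) = 8*(-6) = -48)
w = -2544 (w = (26 + 22)*(-5 - 48) = 48*(-53) = -2544)
(w - 154)*((73 - 5)/(-45 + 76)) = (-2544 - 154)*((73 - 5)/(-45 + 76)) = -183464/31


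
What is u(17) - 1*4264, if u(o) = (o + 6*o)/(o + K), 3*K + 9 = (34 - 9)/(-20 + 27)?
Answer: -1357717/319 ≈ -4256.2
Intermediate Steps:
K = -38/21 (K = -3 + ((34 - 9)/(-20 + 27))/3 = -3 + (25/7)/3 = -3 + (25*(1/7))/3 = -3 + (1/3)*(25/7) = -3 + 25/21 = -38/21 ≈ -1.8095)
u(o) = 7*o/(-38/21 + o) (u(o) = (o + 6*o)/(o - 38/21) = (7*o)/(-38/21 + o) = 7*o/(-38/21 + o))
u(17) - 1*4264 = 147*17/(-38 + 21*17) - 1*4264 = 147*17/(-38 + 357) - 4264 = 147*17/319 - 4264 = 147*17*(1/319) - 4264 = 2499/319 - 4264 = -1357717/319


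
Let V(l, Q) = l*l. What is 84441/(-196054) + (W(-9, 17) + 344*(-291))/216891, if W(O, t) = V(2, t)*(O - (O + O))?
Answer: -12644408201/14174116038 ≈ -0.89208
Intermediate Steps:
V(l, Q) = l²
W(O, t) = -4*O (W(O, t) = 2²*(O - (O + O)) = 4*(O - 2*O) = 4*(-O) = -4*O)
84441/(-196054) + (W(-9, 17) + 344*(-291))/216891 = 84441/(-196054) + (-4*(-9) + 344*(-291))/216891 = 84441*(-1/196054) + (36 - 100104)*(1/216891) = -84441/196054 - 100068*1/216891 = -84441/196054 - 33356/72297 = -12644408201/14174116038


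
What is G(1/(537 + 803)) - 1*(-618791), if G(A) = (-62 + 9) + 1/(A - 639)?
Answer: 529799979802/856259 ≈ 6.1874e+5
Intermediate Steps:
G(A) = -53 + 1/(-639 + A)
G(1/(537 + 803)) - 1*(-618791) = (33868 - 53/(537 + 803))/(-639 + 1/(537 + 803)) - 1*(-618791) = (33868 - 53/1340)/(-639 + 1/1340) + 618791 = (33868 - 53*1/1340)/(-639 + 1/1340) + 618791 = (33868 - 53/1340)/(-856259/1340) + 618791 = -1340/856259*45383067/1340 + 618791 = -45383067/856259 + 618791 = 529799979802/856259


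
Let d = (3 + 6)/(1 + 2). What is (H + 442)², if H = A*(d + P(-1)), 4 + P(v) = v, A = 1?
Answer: 193600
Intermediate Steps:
P(v) = -4 + v
d = 3 (d = 9/3 = 9*(⅓) = 3)
H = -2 (H = 1*(3 + (-4 - 1)) = 1*(3 - 5) = 1*(-2) = -2)
(H + 442)² = (-2 + 442)² = 440² = 193600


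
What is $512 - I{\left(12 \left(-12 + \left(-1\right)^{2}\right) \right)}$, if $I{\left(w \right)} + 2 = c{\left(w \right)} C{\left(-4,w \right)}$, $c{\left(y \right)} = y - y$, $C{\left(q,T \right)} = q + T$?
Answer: $514$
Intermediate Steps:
$C{\left(q,T \right)} = T + q$
$c{\left(y \right)} = 0$
$I{\left(w \right)} = -2$ ($I{\left(w \right)} = -2 + 0 \left(w - 4\right) = -2 + 0 \left(-4 + w\right) = -2 + 0 = -2$)
$512 - I{\left(12 \left(-12 + \left(-1\right)^{2}\right) \right)} = 512 - -2 = 512 + 2 = 514$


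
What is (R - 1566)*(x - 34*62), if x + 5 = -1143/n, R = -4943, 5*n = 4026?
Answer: 18469619459/1342 ≈ 1.3763e+7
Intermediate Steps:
n = 4026/5 (n = (⅕)*4026 = 4026/5 ≈ 805.20)
x = -8615/1342 (x = -5 - 1143/4026/5 = -5 - 1143*5/4026 = -5 - 1905/1342 = -8615/1342 ≈ -6.4195)
(R - 1566)*(x - 34*62) = (-4943 - 1566)*(-8615/1342 - 34*62) = -6509*(-8615/1342 - 2108) = -6509*(-2837551/1342) = 18469619459/1342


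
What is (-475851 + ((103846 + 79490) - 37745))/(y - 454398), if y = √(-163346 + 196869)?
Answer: 21438497640/29496786983 + 47180*√33523/29496786983 ≈ 0.72710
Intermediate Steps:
y = √33523 ≈ 183.09
(-475851 + ((103846 + 79490) - 37745))/(y - 454398) = (-475851 + ((103846 + 79490) - 37745))/(√33523 - 454398) = (-475851 + (183336 - 37745))/(-454398 + √33523) = (-475851 + 145591)/(-454398 + √33523) = -330260/(-454398 + √33523)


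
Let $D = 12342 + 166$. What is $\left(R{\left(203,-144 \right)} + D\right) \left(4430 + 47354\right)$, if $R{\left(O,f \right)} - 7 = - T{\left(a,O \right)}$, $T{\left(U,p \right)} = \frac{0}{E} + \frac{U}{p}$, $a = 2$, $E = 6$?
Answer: $\frac{131559478712}{203} \approx 6.4808 \cdot 10^{8}$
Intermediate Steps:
$D = 12508$
$T{\left(U,p \right)} = \frac{U}{p}$ ($T{\left(U,p \right)} = \frac{0}{6} + \frac{U}{p} = 0 \cdot \frac{1}{6} + \frac{U}{p} = 0 + \frac{U}{p} = \frac{U}{p}$)
$R{\left(O,f \right)} = 7 - \frac{2}{O}$
$\left(R{\left(203,-144 \right)} + D\right) \left(4430 + 47354\right) = \left(\left(7 - \frac{2}{203}\right) + 12508\right) \left(4430 + 47354\right) = \left(\left(7 - \frac{2}{203}\right) + 12508\right) 51784 = \left(\frac{1419}{203} + 12508\right) 51784 = \frac{2540543}{203} \cdot 51784 = \frac{131559478712}{203}$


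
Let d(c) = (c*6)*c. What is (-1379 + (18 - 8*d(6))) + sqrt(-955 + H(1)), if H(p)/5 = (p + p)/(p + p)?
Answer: -3089 + 5*I*sqrt(38) ≈ -3089.0 + 30.822*I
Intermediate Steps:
d(c) = 6*c**2 (d(c) = (6*c)*c = 6*c**2)
H(p) = 5 (H(p) = 5*((p + p)/(p + p)) = 5*((2*p)/((2*p))) = 5*((2*p)*(1/(2*p))) = 5*1 = 5)
(-1379 + (18 - 8*d(6))) + sqrt(-955 + H(1)) = (-1379 + (18 - 48*6**2)) + sqrt(-955 + 5) = (-1379 + (18 - 48*36)) + sqrt(-950) = (-1379 + (18 - 8*216)) + 5*I*sqrt(38) = (-1379 + (18 - 1728)) + 5*I*sqrt(38) = (-1379 - 1710) + 5*I*sqrt(38) = -3089 + 5*I*sqrt(38)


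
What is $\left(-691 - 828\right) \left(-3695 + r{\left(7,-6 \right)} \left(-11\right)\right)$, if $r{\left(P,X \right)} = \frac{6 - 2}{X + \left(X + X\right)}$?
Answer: $\frac{50480927}{9} \approx 5.609 \cdot 10^{6}$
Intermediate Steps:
$r{\left(P,X \right)} = \frac{4}{3 X}$ ($r{\left(P,X \right)} = \frac{4}{X + 2 X} = \frac{4}{3 X}$)
$\left(-691 - 828\right) \left(-3695 + r{\left(7,-6 \right)} \left(-11\right)\right) = \left(-691 - 828\right) \left(-3695 + \frac{4}{3 \left(-6\right)} \left(-11\right)\right) = - 1519 \left(-3695 + \frac{4}{3} \left(- \frac{1}{6}\right) \left(-11\right)\right) = - 1519 \left(-3695 - - \frac{22}{9}\right) = - 1519 \left(-3695 + \frac{22}{9}\right) = \left(-1519\right) \left(- \frac{33233}{9}\right) = \frac{50480927}{9}$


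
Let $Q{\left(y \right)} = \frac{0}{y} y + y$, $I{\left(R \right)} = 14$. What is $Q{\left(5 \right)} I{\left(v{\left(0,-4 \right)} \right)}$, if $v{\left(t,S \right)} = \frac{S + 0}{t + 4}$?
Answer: $70$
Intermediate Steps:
$v{\left(t,S \right)} = \frac{S}{4 + t}$
$Q{\left(y \right)} = y$ ($Q{\left(y \right)} = 0 y + y = 0 + y = y$)
$Q{\left(5 \right)} I{\left(v{\left(0,-4 \right)} \right)} = 5 \cdot 14 = 70$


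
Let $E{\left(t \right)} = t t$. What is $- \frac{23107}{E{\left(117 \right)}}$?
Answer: $- \frac{23107}{13689} \approx -1.688$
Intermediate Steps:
$E{\left(t \right)} = t^{2}$
$- \frac{23107}{E{\left(117 \right)}} = - \frac{23107}{117^{2}} = - \frac{23107}{13689}$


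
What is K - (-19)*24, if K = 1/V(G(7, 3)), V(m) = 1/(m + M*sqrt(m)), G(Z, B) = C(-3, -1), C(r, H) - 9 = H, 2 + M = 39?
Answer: 464 + 74*sqrt(2) ≈ 568.65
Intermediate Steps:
M = 37 (M = -2 + 39 = 37)
C(r, H) = 9 + H
G(Z, B) = 8 (G(Z, B) = 9 - 1 = 8)
V(m) = 1/(m + 37*sqrt(m))
K = 8 + 74*sqrt(2) (K = 1/(1/(8 + 37*sqrt(8))) = 1/(1/(8 + 37*(2*sqrt(2)))) = 1/(1/(8 + 74*sqrt(2))) = 8 + 74*sqrt(2) ≈ 112.65)
K - (-19)*24 = (8 + 74*sqrt(2)) - (-19)*24 = (8 + 74*sqrt(2)) - 1*(-456) = (8 + 74*sqrt(2)) + 456 = 464 + 74*sqrt(2)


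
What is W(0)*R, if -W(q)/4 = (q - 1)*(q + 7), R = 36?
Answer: 1008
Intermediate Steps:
W(q) = -4*(-1 + q)*(7 + q) (W(q) = -4*(q - 1)*(q + 7) = -4*(-1 + q)*(7 + q))
W(0)*R = (28 - 24*0 - 4*0²)*36 = (28 + 0 - 4*0)*36 = (28 + 0 + 0)*36 = 28*36 = 1008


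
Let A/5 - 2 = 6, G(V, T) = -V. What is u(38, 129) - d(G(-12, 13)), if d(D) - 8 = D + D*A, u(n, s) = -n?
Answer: -538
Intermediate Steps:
A = 40 (A = 10 + 5*6 = 10 + 30 = 40)
d(D) = 8 + 41*D (d(D) = 8 + (D + D*40) = 8 + (D + 40*D) = 8 + 41*D)
u(38, 129) - d(G(-12, 13)) = -1*38 - (8 + 41*(-1*(-12))) = -38 - (8 + 41*12) = -38 - (8 + 492) = -38 - 1*500 = -38 - 500 = -538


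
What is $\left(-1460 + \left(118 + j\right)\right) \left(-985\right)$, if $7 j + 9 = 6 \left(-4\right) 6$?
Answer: $\frac{9403795}{7} \approx 1.3434 \cdot 10^{6}$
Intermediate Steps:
$j = - \frac{153}{7}$ ($j = - \frac{9}{7} + \frac{6 \left(-4\right) 6}{7} = - \frac{9}{7} + \frac{\left(-24\right) 6}{7} = - \frac{9}{7} + \frac{1}{7} \left(-144\right) = - \frac{9}{7} - \frac{144}{7} = - \frac{153}{7} \approx -21.857$)
$\left(-1460 + \left(118 + j\right)\right) \left(-985\right) = \left(-1460 + \left(118 - \frac{153}{7}\right)\right) \left(-985\right) = \left(-1460 + \frac{673}{7}\right) \left(-985\right) = \left(- \frac{9547}{7}\right) \left(-985\right) = \frac{9403795}{7}$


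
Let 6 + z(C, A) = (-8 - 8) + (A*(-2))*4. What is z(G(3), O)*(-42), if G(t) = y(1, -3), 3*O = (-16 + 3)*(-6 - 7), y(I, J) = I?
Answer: 19852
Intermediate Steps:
O = 169/3 (O = ((-16 + 3)*(-6 - 7))/3 = (-13*(-13))/3 = (1/3)*169 = 169/3 ≈ 56.333)
G(t) = 1
z(C, A) = -22 - 8*A (z(C, A) = -6 + ((-8 - 8) + (A*(-2))*4) = -6 + (-16 - 2*A*4) = -6 + (-16 - 8*A) = -22 - 8*A)
z(G(3), O)*(-42) = (-22 - 8*169/3)*(-42) = (-22 - 1352/3)*(-42) = -1418/3*(-42) = 19852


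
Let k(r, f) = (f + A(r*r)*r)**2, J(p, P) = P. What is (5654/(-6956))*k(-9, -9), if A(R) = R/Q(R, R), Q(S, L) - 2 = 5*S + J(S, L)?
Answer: -74137060107/828264832 ≈ -89.509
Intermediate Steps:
Q(S, L) = 2 + L + 5*S (Q(S, L) = 2 + (5*S + L) = 2 + (L + 5*S) = 2 + L + 5*S)
A(R) = R/(2 + 6*R) (A(R) = R/(2 + R + 5*R) = R/(2 + 6*R))
k(r, f) = (f + r**3/(2*(1 + 3*r**2)))**2 (k(r, f) = (f + ((r*r)/(2*(1 + 3*(r*r))))*r)**2 = (f + (r**2/(2*(1 + 3*r**2)))*r)**2 = (f + r**3/(2*(1 + 3*r**2)))**2)
(5654/(-6956))*k(-9, -9) = (5654/(-6956))*(((-9)**3 + 2*(-9)*(1 + 3*(-9)**2))**2/(4*(1 + 3*(-9)**2)**2)) = (5654*(-1/6956))*((-729 + 2*(-9)*(1 + 3*81))**2/(4*(1 + 3*81)**2)) = -2827*(-729 + 2*(-9)*(1 + 243))**2/(13912*(1 + 243)**2) = -2827*(-729 + 2*(-9)*244)**2/(13912*244**2) = -2827*(-729 - 4392)**2/(13912*59536) = -2827*(-5121)**2/(13912*59536) = -2827*26224641/(13912*59536) = -2827/3478*26224641/238144 = -74137060107/828264832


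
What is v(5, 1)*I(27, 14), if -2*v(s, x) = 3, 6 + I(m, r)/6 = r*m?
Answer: -3348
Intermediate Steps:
I(m, r) = -36 + 6*m*r (I(m, r) = -36 + 6*(r*m) = -36 + 6*(m*r) = -36 + 6*m*r)
v(s, x) = -3/2 (v(s, x) = -½*3 = -3/2)
v(5, 1)*I(27, 14) = -3*(-36 + 6*27*14)/2 = -3*(-36 + 2268)/2 = -3/2*2232 = -3348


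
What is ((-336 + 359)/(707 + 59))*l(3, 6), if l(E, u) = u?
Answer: 69/383 ≈ 0.18016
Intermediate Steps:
((-336 + 359)/(707 + 59))*l(3, 6) = ((-336 + 359)/(707 + 59))*6 = (23/766)*6 = 69/383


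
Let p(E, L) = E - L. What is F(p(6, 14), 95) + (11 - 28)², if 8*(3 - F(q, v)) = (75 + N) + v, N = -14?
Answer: 545/2 ≈ 272.50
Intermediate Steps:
F(q, v) = -37/8 - v/8 (F(q, v) = 3 - ((75 - 14) + v)/8 = 3 - (61 + v)/8 = 3 + (-61/8 - v/8) = -37/8 - v/8)
F(p(6, 14), 95) + (11 - 28)² = (-37/8 - ⅛*95) + (11 - 28)² = (-37/8 - 95/8) + (-17)² = -33/2 + 289 = 545/2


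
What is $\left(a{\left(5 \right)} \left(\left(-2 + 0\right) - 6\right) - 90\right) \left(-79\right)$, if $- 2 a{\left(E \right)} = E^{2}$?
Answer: $-790$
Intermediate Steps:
$a{\left(E \right)} = - \frac{E^{2}}{2}$
$\left(a{\left(5 \right)} \left(\left(-2 + 0\right) - 6\right) - 90\right) \left(-79\right) = \left(- \frac{5^{2}}{2} \left(\left(-2 + 0\right) - 6\right) - 90\right) \left(-79\right) = \left(\left(- \frac{1}{2}\right) 25 \left(-2 - 6\right) - 90\right) \left(-79\right) = \left(\left(- \frac{25}{2}\right) \left(-8\right) - 90\right) \left(-79\right) = \left(100 - 90\right) \left(-79\right) = 10 \left(-79\right) = -790$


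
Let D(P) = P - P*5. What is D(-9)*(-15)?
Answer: -540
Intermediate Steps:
D(P) = -4*P (D(P) = P - 5*P = -4*P)
D(-9)*(-15) = -4*(-9)*(-15) = 36*(-15) = -540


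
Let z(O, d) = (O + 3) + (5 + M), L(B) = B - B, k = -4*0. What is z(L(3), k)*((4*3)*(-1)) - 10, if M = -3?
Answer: -70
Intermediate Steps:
k = 0
L(B) = 0
z(O, d) = 5 + O (z(O, d) = (O + 3) + (5 - 3) = (3 + O) + 2 = 5 + O)
z(L(3), k)*((4*3)*(-1)) - 10 = (5 + 0)*((4*3)*(-1)) - 10 = 5*(12*(-1)) - 10 = 5*(-12) - 10 = -60 - 10 = -70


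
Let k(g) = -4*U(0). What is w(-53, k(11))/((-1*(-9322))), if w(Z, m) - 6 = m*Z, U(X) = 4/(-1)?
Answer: -421/4661 ≈ -0.090324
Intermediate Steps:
U(X) = -4 (U(X) = 4*(-1) = -4)
k(g) = 16 (k(g) = -4*(-4) = 16)
w(Z, m) = 6 + Z*m (w(Z, m) = 6 + m*Z = 6 + Z*m)
w(-53, k(11))/((-1*(-9322))) = (6 - 53*16)/((-1*(-9322))) = (6 - 848)/9322 = -842*1/9322 = -421/4661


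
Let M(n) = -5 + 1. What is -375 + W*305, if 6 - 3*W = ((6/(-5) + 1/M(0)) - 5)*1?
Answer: 3563/4 ≈ 890.75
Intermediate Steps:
M(n) = -4
W = 83/20 (W = 2 - ((6/(-5) + 1/(-4)) - 5)/3 = 2 - ((6*(-1/5) + 1*(-1/4)) - 5)/3 = 2 - ((-6/5 - 1/4) - 5)/3 = 2 - (-29/20 - 5)/3 = 2 - (-43)/20 = 2 - 1/3*(-129/20) = 2 + 43/20 = 83/20 ≈ 4.1500)
-375 + W*305 = -375 + (83/20)*305 = -375 + 5063/4 = 3563/4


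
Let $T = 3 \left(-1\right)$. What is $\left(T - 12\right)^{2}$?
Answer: $225$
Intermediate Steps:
$T = -3$
$\left(T - 12\right)^{2} = \left(-3 - 12\right)^{2} = \left(-15\right)^{2} = 225$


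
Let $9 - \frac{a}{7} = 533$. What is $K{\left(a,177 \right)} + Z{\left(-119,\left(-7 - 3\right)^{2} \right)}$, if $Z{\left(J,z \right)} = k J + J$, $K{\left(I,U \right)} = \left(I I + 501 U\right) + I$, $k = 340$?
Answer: $13498654$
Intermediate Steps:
$a = -3668$ ($a = 63 - 3731 = -3668$)
$K{\left(I,U \right)} = I + I^{2} + 501 U$ ($K{\left(I,U \right)} = \left(I^{2} + 501 U\right) + I = I + I^{2} + 501 U$)
$Z{\left(J,z \right)} = 341 J$ ($Z{\left(J,z \right)} = 340 J + J = 341 J$)
$K{\left(a,177 \right)} + Z{\left(-119,\left(-7 - 3\right)^{2} \right)} = \left(-3668 + \left(-3668\right)^{2} + 501 \cdot 177\right) + 341 \left(-119\right) = \left(-3668 + 13454224 + 88677\right) - 40579 = 13539233 - 40579 = 13498654$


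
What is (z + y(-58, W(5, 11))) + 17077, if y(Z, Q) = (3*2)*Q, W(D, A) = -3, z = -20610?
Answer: -3551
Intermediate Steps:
y(Z, Q) = 6*Q
(z + y(-58, W(5, 11))) + 17077 = (-20610 + 6*(-3)) + 17077 = (-20610 - 18) + 17077 = -20628 + 17077 = -3551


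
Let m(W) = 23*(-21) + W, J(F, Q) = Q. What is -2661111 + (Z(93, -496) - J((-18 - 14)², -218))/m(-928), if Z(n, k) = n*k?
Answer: -3754781711/1411 ≈ -2.6611e+6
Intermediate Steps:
Z(n, k) = k*n
m(W) = -483 + W
-2661111 + (Z(93, -496) - J((-18 - 14)², -218))/m(-928) = -2661111 + (-496*93 - 1*(-218))/(-483 - 928) = -2661111 + (-46128 + 218)/(-1411) = -2661111 - 45910*(-1/1411) = -2661111 + 45910/1411 = -3754781711/1411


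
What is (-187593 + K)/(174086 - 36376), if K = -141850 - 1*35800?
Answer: -365243/137710 ≈ -2.6523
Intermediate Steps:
K = -177650 (K = -141850 - 35800 = -177650)
(-187593 + K)/(174086 - 36376) = (-187593 - 177650)/(174086 - 36376) = -365243/137710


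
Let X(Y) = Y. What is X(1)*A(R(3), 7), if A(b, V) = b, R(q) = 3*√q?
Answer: 3*√3 ≈ 5.1962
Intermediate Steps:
X(1)*A(R(3), 7) = 1*(3*√3) = 3*√3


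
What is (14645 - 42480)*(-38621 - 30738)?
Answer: 1930607765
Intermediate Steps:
(14645 - 42480)*(-38621 - 30738) = -27835*(-69359) = 1930607765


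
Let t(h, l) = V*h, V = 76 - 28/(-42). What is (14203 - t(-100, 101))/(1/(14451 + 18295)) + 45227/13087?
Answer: 28116533828999/39261 ≈ 7.1614e+8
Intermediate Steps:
V = 230/3 (V = 76 - 28*(-1/42) = 76 + ⅔ = 230/3 ≈ 76.667)
t(h, l) = 230*h/3
(14203 - t(-100, 101))/(1/(14451 + 18295)) + 45227/13087 = (14203 - 230*(-100)/3)/(1/(14451 + 18295)) + 45227/13087 = (14203 - 1*(-23000/3))/(1/32746) + 45227*(1/13087) = (14203 + 23000/3)/(1/32746) + 45227/13087 = (65609/3)*32746 + 45227/13087 = 2148432314/3 + 45227/13087 = 28116533828999/39261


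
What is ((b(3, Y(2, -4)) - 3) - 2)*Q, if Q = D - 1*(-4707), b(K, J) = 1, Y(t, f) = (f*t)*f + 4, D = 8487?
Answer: -52776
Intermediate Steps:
Y(t, f) = 4 + t*f² (Y(t, f) = t*f² + 4 = 4 + t*f²)
Q = 13194 (Q = 8487 - 1*(-4707) = 8487 + 4707 = 13194)
((b(3, Y(2, -4)) - 3) - 2)*Q = ((1 - 3) - 2)*13194 = (-2 - 2)*13194 = -4*13194 = -52776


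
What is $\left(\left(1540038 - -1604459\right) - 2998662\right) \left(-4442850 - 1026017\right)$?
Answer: $-797552218945$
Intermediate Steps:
$\left(\left(1540038 - -1604459\right) - 2998662\right) \left(-4442850 - 1026017\right) = \left(\left(1540038 + 1604459\right) - 2998662\right) \left(-5468867\right) = \left(3144497 - 2998662\right) \left(-5468867\right) = 145835 \left(-5468867\right) = -797552218945$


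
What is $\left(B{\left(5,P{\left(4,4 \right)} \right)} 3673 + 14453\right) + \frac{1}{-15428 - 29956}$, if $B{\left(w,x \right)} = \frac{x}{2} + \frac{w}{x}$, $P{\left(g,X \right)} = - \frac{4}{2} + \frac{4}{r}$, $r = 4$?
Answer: $- \frac{260889925}{45384} \approx -5748.5$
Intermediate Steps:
$P{\left(g,X \right)} = -1$ ($P{\left(g,X \right)} = - \frac{4}{2} + \frac{4}{4} = \left(-4\right) \frac{1}{2} + 4 \cdot \frac{1}{4} = -2 + 1 = -1$)
$B{\left(w,x \right)} = \frac{x}{2} + \frac{w}{x}$ ($B{\left(w,x \right)} = x \frac{1}{2} + \frac{w}{x} = \frac{x}{2} + \frac{w}{x}$)
$\left(B{\left(5,P{\left(4,4 \right)} \right)} 3673 + 14453\right) + \frac{1}{-15428 - 29956} = \left(\left(\frac{1}{2} \left(-1\right) + \frac{5}{-1}\right) 3673 + 14453\right) + \frac{1}{-15428 - 29956} = \left(\left(- \frac{1}{2} + 5 \left(-1\right)\right) 3673 + 14453\right) + \frac{1}{-45384} = \left(\left(- \frac{1}{2} - 5\right) 3673 + 14453\right) - \frac{1}{45384} = \left(\left(- \frac{11}{2}\right) 3673 + 14453\right) - \frac{1}{45384} = \left(- \frac{40403}{2} + 14453\right) - \frac{1}{45384} = - \frac{11497}{2} - \frac{1}{45384} = - \frac{260889925}{45384}$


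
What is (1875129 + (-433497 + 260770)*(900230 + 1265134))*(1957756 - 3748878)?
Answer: 669906409749913878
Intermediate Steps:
(1875129 + (-433497 + 260770)*(900230 + 1265134))*(1957756 - 3748878) = (1875129 - 172727*2165364)*(-1791122) = (1875129 - 374016827628)*(-1791122) = -374014952499*(-1791122) = 669906409749913878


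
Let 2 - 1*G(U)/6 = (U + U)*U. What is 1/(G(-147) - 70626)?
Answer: -1/329922 ≈ -3.0310e-6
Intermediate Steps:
G(U) = 12 - 12*U² (G(U) = 12 - 6*(U + U)*U = 12 - 6*2*U*U = 12 - 12*U²)
1/(G(-147) - 70626) = 1/((12 - 12*(-147)²) - 70626) = 1/((12 - 12*21609) - 70626) = 1/((12 - 259308) - 70626) = 1/(-259296 - 70626) = 1/(-329922) = -1/329922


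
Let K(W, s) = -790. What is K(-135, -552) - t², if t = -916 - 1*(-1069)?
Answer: -24199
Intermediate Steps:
t = 153 (t = -916 + 1069 = 153)
K(-135, -552) - t² = -790 - 1*153² = -790 - 1*23409 = -790 - 23409 = -24199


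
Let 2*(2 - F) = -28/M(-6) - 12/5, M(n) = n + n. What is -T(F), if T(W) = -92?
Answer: 92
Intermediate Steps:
M(n) = 2*n
F = 61/30 (F = 2 - (-28/(2*(-6)) - 12/5)/2 = 2 - (-28/(-12) - 12*⅕)/2 = 2 - (-28*(-1/12) - 12/5)/2 = 2 - (7/3 - 12/5)/2 = 2 - ½*(-1/15) = 2 + 1/30 = 61/30 ≈ 2.0333)
-T(F) = -1*(-92) = 92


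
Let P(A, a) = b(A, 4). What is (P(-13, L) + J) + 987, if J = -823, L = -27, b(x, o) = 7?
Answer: 171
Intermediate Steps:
P(A, a) = 7
(P(-13, L) + J) + 987 = (7 - 823) + 987 = -816 + 987 = 171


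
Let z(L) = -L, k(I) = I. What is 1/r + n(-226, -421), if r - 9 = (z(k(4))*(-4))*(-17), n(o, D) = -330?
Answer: -86791/263 ≈ -330.00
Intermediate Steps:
r = -263 (r = 9 + (-1*4*(-4))*(-17) = 9 - 4*(-4)*(-17) = 9 + 16*(-17) = 9 - 272 = -263)
1/r + n(-226, -421) = 1/(-263) - 330 = -1/263 - 330 = -86791/263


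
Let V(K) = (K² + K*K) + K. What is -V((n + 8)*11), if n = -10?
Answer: -946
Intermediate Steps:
V(K) = K + 2*K² (V(K) = (K² + K²) + K = 2*K² + K = K + 2*K²)
-V((n + 8)*11) = -(-10 + 8)*11*(1 + 2*((-10 + 8)*11)) = -(-2*11)*(1 + 2*(-2*11)) = -(-22)*(1 + 2*(-22)) = -(-22)*(1 - 44) = -(-22)*(-43) = -1*946 = -946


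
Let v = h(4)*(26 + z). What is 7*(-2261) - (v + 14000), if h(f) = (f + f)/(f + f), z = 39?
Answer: -29892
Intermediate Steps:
h(f) = 1 (h(f) = (2*f)/((2*f)) = (2*f)*(1/(2*f)) = 1)
v = 65 (v = 1*(26 + 39) = 1*65 = 65)
7*(-2261) - (v + 14000) = 7*(-2261) - (65 + 14000) = -15827 - 1*14065 = -15827 - 14065 = -29892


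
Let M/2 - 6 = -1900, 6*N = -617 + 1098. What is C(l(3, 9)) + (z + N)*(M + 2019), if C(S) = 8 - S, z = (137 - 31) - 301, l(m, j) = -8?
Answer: 1218937/6 ≈ 2.0316e+5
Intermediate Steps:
N = 481/6 (N = (-617 + 1098)/6 = (1/6)*481 = 481/6 ≈ 80.167)
M = -3788 (M = 12 + 2*(-1900) = 12 - 3800 = -3788)
z = -195 (z = 106 - 301 = -195)
C(l(3, 9)) + (z + N)*(M + 2019) = (8 - 1*(-8)) + (-195 + 481/6)*(-3788 + 2019) = (8 + 8) - 689/6*(-1769) = 16 + 1218841/6 = 1218937/6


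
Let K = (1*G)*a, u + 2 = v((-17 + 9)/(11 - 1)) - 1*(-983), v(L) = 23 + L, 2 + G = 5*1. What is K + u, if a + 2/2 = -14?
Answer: 4791/5 ≈ 958.20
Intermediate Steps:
a = -15 (a = -1 - 14 = -15)
G = 3 (G = -2 + 5*1 = -2 + 5 = 3)
u = 5016/5 (u = -2 + ((23 + (-17 + 9)/(11 - 1)) - 1*(-983)) = -2 + ((23 - 8/10) + 983) = -2 + ((23 - 8*⅒) + 983) = -2 + ((23 - ⅘) + 983) = -2 + (111/5 + 983) = -2 + 5026/5 = 5016/5 ≈ 1003.2)
K = -45 (K = (1*3)*(-15) = 3*(-15) = -45)
K + u = -45 + 5016/5 = 4791/5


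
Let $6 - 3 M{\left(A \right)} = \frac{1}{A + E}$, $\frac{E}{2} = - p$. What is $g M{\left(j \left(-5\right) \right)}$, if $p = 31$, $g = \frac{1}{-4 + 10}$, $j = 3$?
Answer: $\frac{463}{1386} \approx 0.33405$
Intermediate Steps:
$g = \frac{1}{6} \approx 0.16667$
$E = -62$ ($E = 2 \left(\left(-1\right) 31\right) = 2 \left(-31\right) = -62$)
$M{\left(A \right)} = 2 - \frac{1}{3 \left(-62 + A\right)}$ ($M{\left(A \right)} = 2 - \frac{1}{3 \left(A - 62\right)} = 2 - \frac{1}{3 \left(-62 + A\right)}$)
$g M{\left(j \left(-5\right) \right)} = \frac{\frac{1}{3} \frac{1}{-62 + 3 \left(-5\right)} \left(-373 + 6 \cdot 3 \left(-5\right)\right)}{6} = \frac{\frac{1}{3} \frac{1}{-62 - 15} \left(-373 + 6 \left(-15\right)\right)}{6} = \frac{\frac{1}{3} \frac{1}{-77} \left(-373 - 90\right)}{6} = \frac{\frac{1}{3} \left(- \frac{1}{77}\right) \left(-463\right)}{6} = \frac{1}{6} \cdot \frac{463}{231} = \frac{463}{1386}$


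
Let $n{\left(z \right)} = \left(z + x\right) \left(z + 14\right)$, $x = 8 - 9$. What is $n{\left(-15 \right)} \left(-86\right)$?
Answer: $-1376$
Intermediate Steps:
$x = -1$
$n{\left(z \right)} = \left(-1 + z\right) \left(14 + z\right)$ ($n{\left(z \right)} = \left(z - 1\right) \left(z + 14\right) = \left(-1 + z\right) \left(14 + z\right)$)
$n{\left(-15 \right)} \left(-86\right) = \left(-14 + \left(-15\right)^{2} + 13 \left(-15\right)\right) \left(-86\right) = \left(-14 + 225 - 195\right) \left(-86\right) = 16 \left(-86\right) = -1376$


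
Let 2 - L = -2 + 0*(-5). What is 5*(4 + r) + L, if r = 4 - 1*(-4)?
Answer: 64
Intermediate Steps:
L = 4 (L = 2 - (-2 + 0*(-5)) = 2 - (-2 + 0) = 2 - 1*(-2) = 2 + 2 = 4)
r = 8 (r = 4 + 4 = 8)
5*(4 + r) + L = 5*(4 + 8) + 4 = 5*12 + 4 = 60 + 4 = 64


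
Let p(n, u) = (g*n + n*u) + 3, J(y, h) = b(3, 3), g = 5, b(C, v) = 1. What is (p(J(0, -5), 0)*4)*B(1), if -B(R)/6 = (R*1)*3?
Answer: -576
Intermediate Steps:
J(y, h) = 1
p(n, u) = 3 + 5*n + n*u (p(n, u) = (5*n + n*u) + 3 = 3 + 5*n + n*u)
B(R) = -18*R (B(R) = -6*R*1*3 = -6*R*3 = -18*R)
(p(J(0, -5), 0)*4)*B(1) = ((3 + 5*1 + 1*0)*4)*(-18*1) = ((3 + 5 + 0)*4)*(-18) = (8*4)*(-18) = 32*(-18) = -576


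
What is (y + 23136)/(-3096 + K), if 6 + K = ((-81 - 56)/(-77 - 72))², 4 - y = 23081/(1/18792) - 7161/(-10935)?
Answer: 35097366000240527/250953631785 ≈ 1.3986e+5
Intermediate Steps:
y = -1580975551847/3645 (y = 4 - (23081/(1/18792) - 7161/(-10935)) = 4 - (23081/(1/18792) - 7161*(-1/10935)) = 4 - (23081*18792 + 2387/3645) = 4 - (433738152 + 2387/3645) = 4 - 1*1580975566427/3645 = 4 - 1580975566427/3645 = -1580975551847/3645 ≈ -4.3374e+8)
K = -114437/22201 (K = -6 + ((-81 - 56)/(-77 - 72))² = -6 + (-137/(-149))² = -6 + (-137*(-1/149))² = -6 + (137/149)² = -6 + 18769/22201 = -114437/22201 ≈ -5.1546)
(y + 23136)/(-3096 + K) = (-1580975551847/3645 + 23136)/(-3096 - 114437/22201) = -1580891221127/(3645*(-68848733/22201)) = -1580891221127/3645*(-22201/68848733) = 35097366000240527/250953631785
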